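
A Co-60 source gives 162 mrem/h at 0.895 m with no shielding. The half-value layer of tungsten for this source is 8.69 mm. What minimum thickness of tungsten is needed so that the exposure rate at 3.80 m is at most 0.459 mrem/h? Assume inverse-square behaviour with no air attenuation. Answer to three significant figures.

37.3 mm

At 3.80 m, distance alone gives (0.895/3.80)² = 0.05547, so 162 × 0.05547 = 8.986 mrem/h.
Further attenuation needed: 8.986/0.459 = 19.58.
n = log₂(19.58) = 4.291 half-value layers.
Thickness = 4.291 × 8.69 mm = 37.29 mm.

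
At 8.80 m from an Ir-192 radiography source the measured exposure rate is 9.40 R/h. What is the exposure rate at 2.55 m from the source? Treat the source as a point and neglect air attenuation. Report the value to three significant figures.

112 R/h

Since intensity falls as 1/r², scaling from 8.80 m to 2.55 m:
9.40 × (8.80/2.55)² = 9.40 × 11.91 = 112.0 R/h.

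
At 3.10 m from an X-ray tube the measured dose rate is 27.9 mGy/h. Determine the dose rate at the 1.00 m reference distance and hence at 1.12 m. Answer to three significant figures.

268 mGy/h; 214 mGy/h

Using I₁d₁² = I₂d₂²,
At 1.00 m: (3.10/1.00)² = 9.610, so 27.9 × 9.610 = 268.1 mGy/h
At 1.12 m: 268.1 × (1.00/1.12)² = 268.1 × 0.7972 = 213.7 mGy/h.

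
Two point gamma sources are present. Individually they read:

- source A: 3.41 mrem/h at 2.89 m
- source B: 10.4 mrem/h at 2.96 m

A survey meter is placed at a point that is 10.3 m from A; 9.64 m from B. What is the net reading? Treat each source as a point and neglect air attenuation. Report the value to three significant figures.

By superposition, sum each source's inverse-square contribution:
A: 3.41 × (2.89/10.3)² = 0.2685 mrem/h
B: 10.4 × (2.96/9.64)² = 0.9805 mrem/h
Total = 0.2685 + 0.9805 = 1.249 mrem/h.

1.25 mrem/h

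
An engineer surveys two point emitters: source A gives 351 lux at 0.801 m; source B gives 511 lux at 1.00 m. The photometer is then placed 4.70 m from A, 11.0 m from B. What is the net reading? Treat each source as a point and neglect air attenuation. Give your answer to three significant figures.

Each source contributes Iᵢ·(dᵢ/rᵢ)²; contributions add.
A: 351 × (0.801/4.70)² = 10.19 lux
B: 511 × (1.00/11.0)² = 4.223 lux
Total = 10.19 + 4.223 = 14.41 lux.

14.4 lux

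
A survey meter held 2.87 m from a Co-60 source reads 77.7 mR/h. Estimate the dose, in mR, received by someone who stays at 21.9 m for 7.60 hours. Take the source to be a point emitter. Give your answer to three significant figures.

Intensity scales as (d₁/d₂)², so rate at 21.9 m:
(2.87/21.9)² = 0.01717, so 77.7 × 0.01717 = 1.334 mR/h.
Dose = rate × time = 1.334 mR/h × 7.600 h = 10.14 mR.

10.1 mR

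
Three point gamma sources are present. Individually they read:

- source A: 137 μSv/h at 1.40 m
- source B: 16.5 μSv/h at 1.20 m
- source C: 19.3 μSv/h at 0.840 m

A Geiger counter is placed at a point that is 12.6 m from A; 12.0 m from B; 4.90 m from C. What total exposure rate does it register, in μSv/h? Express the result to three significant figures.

2.42 μSv/h

By superposition, sum each source's inverse-square contribution:
A: 137 × (1.40/12.6)² = 1.691 μSv/h
B: 16.5 × (1.20/12.0)² = 0.1650 μSv/h
C: 19.3 × (0.840/4.90)² = 0.5672 μSv/h
Total = 1.691 + 0.1650 + 0.5672 = 2.423 μSv/h.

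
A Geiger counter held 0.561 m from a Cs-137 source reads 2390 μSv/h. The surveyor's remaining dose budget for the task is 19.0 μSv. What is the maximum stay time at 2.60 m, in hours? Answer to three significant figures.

0.171 h

By the inverse-square law, rate at 2.60 m:
2390 × (0.561/2.60)² = 2390 × 0.04656 = 111.3 μSv/h.
Stay time = 19.0 μSv ÷ 111.3 μSv/h = 0.1707 h.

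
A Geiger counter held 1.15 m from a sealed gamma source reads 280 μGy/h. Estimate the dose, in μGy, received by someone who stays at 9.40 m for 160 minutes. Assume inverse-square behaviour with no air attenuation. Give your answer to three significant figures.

11.2 μGy

Applying the 1/r² law, rate at 9.40 m:
280 × (1.15/9.40)² = 280 × 0.01497 = 4.192 μGy/h.
Dose = rate × time = 4.192 μGy/h × 2.667 h = 11.18 μGy.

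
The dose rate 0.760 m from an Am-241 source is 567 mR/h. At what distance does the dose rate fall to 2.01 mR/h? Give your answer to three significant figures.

12.8 m

Intensity scales as (d₁/d₂)², so d₂ = d₁·√(I₁/I₂).
I₁/I₂ = 567/2.01 = 282.1, so d₂ = 0.760 × √282.1 = 12.76 m.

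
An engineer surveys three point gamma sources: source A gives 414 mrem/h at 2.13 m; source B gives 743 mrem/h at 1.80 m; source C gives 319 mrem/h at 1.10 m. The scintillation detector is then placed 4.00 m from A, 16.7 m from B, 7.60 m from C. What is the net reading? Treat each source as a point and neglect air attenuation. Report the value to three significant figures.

133 mrem/h

Each source contributes Iᵢ·(dᵢ/rᵢ)²; contributions add.
A: 414 × (2.13/4.00)² = 117.4 mrem/h
B: 743 × (1.80/16.7)² = 8.632 mrem/h
C: 319 × (1.10/7.60)² = 6.683 mrem/h
Total = 117.4 + 8.632 + 6.683 = 132.7 mrem/h.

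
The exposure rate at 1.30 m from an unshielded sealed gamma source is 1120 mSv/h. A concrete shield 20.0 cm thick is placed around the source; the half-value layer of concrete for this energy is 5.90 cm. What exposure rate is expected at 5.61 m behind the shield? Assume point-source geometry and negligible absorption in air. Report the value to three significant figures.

Distance alone: 1120 × (1.30/5.61)² = 1120 × 0.05370 = 60.14 mSv/h.
Shield: 20.0/5.90 = 3.390 half-value layers → attenuation 2^(−3.390) = 0.09539.
Combined: 60.14 × 0.09539 = 5.737 mSv/h.

5.74 mSv/h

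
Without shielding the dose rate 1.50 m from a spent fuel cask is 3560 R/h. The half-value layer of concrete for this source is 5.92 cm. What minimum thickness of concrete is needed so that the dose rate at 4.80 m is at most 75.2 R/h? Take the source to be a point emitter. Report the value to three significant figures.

13.1 cm

At 4.80 m, distance alone gives (1.50/4.80)² = 0.09766, so 3560 × 0.09766 = 347.7 R/h.
Further attenuation needed: 347.7/75.2 = 4.624.
n = log₂(4.624) = 2.209 half-value layers.
Thickness = 2.209 × 5.92 cm = 13.08 cm.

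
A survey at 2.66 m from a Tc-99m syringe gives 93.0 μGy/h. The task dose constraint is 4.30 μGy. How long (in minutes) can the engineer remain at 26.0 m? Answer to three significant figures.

265 min

Since intensity falls as 1/r², rate at 26.0 m:
93.0 × (2.66/26.0)² = 93.0 × 0.01047 = 0.9737 μGy/h.
Stay time = 4.30 μGy ÷ 0.9737 μGy/h = 4.416 h = 265.0 min.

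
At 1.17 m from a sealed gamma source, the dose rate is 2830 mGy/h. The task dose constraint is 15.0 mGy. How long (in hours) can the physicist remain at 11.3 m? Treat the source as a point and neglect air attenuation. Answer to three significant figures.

Using I₁d₁² = I₂d₂², rate at 11.3 m:
2830 × (1.17/11.3)² = 2830 × 0.01072 = 30.34 mGy/h.
Stay time = 15.0 mGy ÷ 30.34 mGy/h = 0.4944 h.

0.494 h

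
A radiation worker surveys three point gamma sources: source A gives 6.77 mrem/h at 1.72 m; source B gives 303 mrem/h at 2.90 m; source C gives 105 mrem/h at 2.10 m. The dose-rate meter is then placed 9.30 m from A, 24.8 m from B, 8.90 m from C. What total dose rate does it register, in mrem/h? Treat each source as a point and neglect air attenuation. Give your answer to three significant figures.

10.2 mrem/h

By superposition, sum each source's inverse-square contribution:
A: 6.77 × (1.72/9.30)² = 0.2316 mrem/h
B: 303 × (2.90/24.8)² = 4.143 mrem/h
C: 105 × (2.10/8.90)² = 5.846 mrem/h
Total = 0.2316 + 4.143 + 5.846 = 10.22 mrem/h.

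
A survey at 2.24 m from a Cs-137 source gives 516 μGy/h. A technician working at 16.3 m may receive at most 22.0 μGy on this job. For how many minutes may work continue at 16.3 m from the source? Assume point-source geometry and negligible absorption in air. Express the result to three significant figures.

Applying the 1/r² law, rate at 16.3 m:
516 × (2.24/16.3)² = 516 × 0.01889 = 9.747 μGy/h.
Stay time = 22.0 μGy ÷ 9.747 μGy/h = 2.257 h = 135.4 min.

135 min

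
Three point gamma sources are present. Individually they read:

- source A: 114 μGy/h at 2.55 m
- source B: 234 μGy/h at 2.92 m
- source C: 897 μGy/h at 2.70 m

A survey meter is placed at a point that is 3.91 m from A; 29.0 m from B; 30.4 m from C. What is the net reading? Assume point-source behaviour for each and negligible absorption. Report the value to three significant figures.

By superposition, sum each source's inverse-square contribution:
A: 114 × (2.55/3.91)² = 48.49 μGy/h
B: 234 × (2.92/29.0)² = 2.372 μGy/h
C: 897 × (2.70/30.4)² = 7.076 μGy/h
Total = 48.49 + 2.372 + 7.076 = 57.94 μGy/h.

57.9 μGy/h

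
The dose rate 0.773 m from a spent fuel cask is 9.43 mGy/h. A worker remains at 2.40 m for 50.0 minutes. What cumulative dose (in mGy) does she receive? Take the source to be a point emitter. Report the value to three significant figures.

0.815 mGy

Since intensity falls as 1/r², rate at 2.40 m:
9.43 × (0.773/2.40)² = 9.43 × 0.1037 = 0.9779 mGy/h.
Dose = rate × time = 0.9779 mGy/h × 0.8333 h = 0.8149 mGy.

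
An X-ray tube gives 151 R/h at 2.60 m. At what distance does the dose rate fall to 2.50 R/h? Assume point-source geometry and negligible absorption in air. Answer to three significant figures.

Using I₁d₁² = I₂d₂², d₂ = d₁·√(I₁/I₂).
I₁/I₂ = 151/2.50 = 60.40, so d₂ = 2.60 × √60.40 = 20.21 m.

20.2 m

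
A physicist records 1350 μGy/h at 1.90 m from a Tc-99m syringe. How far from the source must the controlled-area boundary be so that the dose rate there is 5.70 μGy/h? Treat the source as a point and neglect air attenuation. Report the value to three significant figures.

Since intensity falls as 1/r², d₂ = d₁·√(I₁/I₂).
I₁/I₂ = 1350/5.70 = 236.8, so d₂ = 1.90 × √236.8 = 29.24 m.

29.2 m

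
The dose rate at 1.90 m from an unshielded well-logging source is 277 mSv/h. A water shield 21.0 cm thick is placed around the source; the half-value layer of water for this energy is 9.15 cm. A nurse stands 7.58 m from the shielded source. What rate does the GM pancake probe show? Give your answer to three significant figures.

Distance alone: 277 × (1.90/7.58)² = 277 × 0.06283 = 17.40 mSv/h.
Shield: 21.0/9.15 = 2.295 half-value layers → attenuation 2^(−2.295) = 0.2038.
Combined: 17.40 × 0.2038 = 3.546 mSv/h.

3.55 mSv/h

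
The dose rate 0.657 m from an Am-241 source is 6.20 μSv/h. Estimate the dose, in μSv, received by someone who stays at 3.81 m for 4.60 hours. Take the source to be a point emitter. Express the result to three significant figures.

Using I₁d₁² = I₂d₂², rate at 3.81 m:
6.20 × (0.657/3.81)² = 6.20 × 0.02974 = 0.1844 μSv/h.
Dose = rate × time = 0.1844 μSv/h × 4.600 h = 0.8482 μSv.

0.848 μSv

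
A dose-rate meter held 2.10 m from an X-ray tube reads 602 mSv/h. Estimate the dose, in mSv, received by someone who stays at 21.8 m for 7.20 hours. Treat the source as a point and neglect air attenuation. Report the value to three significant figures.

40.2 mSv

Since intensity falls as 1/r², rate at 21.8 m:
(2.10/21.8)² = 0.009280, so 602 × 0.009280 = 5.587 mSv/h.
Dose = rate × time = 5.587 mSv/h × 7.200 h = 40.23 mSv.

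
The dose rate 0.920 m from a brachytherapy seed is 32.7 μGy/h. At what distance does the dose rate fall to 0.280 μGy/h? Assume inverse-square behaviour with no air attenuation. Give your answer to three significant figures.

9.94 m

Applying the 1/r² law, d₂ = d₁·√(I₁/I₂).
I₁/I₂ = 32.7/0.280 = 116.8, so d₂ = 0.920 × √116.8 = 9.943 m.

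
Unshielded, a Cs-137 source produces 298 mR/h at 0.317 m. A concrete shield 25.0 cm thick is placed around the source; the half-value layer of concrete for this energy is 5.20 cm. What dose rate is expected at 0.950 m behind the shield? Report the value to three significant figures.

Distance alone: 298 × (0.317/0.950)² = 298 × 0.1113 = 33.17 mR/h.
Shield: 25.0/5.20 = 4.808 half-value layers → attenuation 2^(−4.808) = 0.03570.
Combined: 33.17 × 0.03570 = 1.184 mR/h.

1.18 mR/h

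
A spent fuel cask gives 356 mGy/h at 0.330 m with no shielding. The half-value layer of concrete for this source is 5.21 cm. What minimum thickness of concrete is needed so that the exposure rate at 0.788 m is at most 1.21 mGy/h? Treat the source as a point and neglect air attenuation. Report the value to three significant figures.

29.6 cm

At 0.788 m, distance alone gives (0.330/0.788)² = 0.1754, so 356 × 0.1754 = 62.44 mGy/h.
Further attenuation needed: 62.44/1.21 = 51.60.
n = log₂(51.60) = 5.689 half-value layers.
Thickness = 5.689 × 5.21 cm = 29.64 cm.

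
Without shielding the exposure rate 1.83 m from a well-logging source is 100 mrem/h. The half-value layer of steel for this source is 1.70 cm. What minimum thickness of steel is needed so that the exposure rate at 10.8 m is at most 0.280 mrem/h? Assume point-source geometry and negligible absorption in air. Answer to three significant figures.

5.71 cm

At 10.8 m, distance alone gives 100 × (1.83/10.8)² = 100 × 0.02871 = 2.871 mrem/h.
Further attenuation needed: 2.871/0.280 = 10.25.
n = log₂(10.25) = 3.358 half-value layers.
Thickness = 3.358 × 1.70 cm = 5.709 cm.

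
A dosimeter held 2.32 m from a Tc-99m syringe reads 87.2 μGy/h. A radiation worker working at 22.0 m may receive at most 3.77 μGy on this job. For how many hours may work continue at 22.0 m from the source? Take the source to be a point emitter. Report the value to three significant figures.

Applying the 1/r² law, rate at 22.0 m:
87.2 × (2.32/22.0)² = 87.2 × 0.01112 = 0.9697 μGy/h.
Stay time = 3.77 μGy ÷ 0.9697 μGy/h = 3.888 h.

3.89 h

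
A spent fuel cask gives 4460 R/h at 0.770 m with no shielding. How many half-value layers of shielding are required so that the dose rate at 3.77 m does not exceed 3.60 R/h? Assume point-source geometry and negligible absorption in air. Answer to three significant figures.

5.69 half-value layers

At 3.77 m, distance alone gives (0.770/3.77)² = 0.04172, so 4460 × 0.04172 = 186.1 R/h.
Further attenuation needed: 186.1/3.60 = 51.69.
n = log₂(51.69) = 5.692 half-value layers.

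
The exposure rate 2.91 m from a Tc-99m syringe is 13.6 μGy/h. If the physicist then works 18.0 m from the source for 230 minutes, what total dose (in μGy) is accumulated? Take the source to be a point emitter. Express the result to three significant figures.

1.36 μGy

Since intensity falls as 1/r², rate at 18.0 m:
(2.91/18.0)² = 0.02614, so 13.6 × 0.02614 = 0.3555 μGy/h.
Dose = rate × time = 0.3555 μGy/h × 3.833 h = 1.363 μGy.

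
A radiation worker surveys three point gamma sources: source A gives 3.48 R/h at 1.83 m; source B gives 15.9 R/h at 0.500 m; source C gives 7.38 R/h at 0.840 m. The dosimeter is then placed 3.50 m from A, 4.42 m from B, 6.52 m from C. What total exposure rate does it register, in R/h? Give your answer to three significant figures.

Each source contributes Iᵢ·(dᵢ/rᵢ)²; contributions add.
A: 3.48 × (1.83/3.50)² = 0.9514 R/h
B: 15.9 × (0.500/4.42)² = 0.2035 R/h
C: 7.38 × (0.840/6.52)² = 0.1225 R/h
Total = 0.9514 + 0.2035 + 0.1225 = 1.277 R/h.

1.28 R/h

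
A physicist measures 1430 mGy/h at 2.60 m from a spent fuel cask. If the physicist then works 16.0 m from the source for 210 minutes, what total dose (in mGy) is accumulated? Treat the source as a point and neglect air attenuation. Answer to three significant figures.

Using I₁d₁² = I₂d₂², rate at 16.0 m:
1430 × (2.60/16.0)² = 1430 × 0.02641 = 37.77 mGy/h.
Dose = rate × time = 37.77 mGy/h × 3.500 h = 132.2 mGy.

132 mGy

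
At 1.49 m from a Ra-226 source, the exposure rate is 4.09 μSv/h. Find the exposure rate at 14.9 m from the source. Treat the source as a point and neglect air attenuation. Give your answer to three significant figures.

0.0409 μSv/h

Since intensity falls as 1/r², the rate at 14.9 m is
(1.49/14.9)² = 0.01000, so 4.09 × 0.01000 = 0.04090 μSv/h.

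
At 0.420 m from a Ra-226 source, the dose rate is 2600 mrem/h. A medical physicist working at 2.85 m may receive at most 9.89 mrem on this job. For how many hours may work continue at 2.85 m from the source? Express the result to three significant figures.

0.175 h

Applying the 1/r² law, rate at 2.85 m:
2600 × (0.420/2.85)² = 2600 × 0.02172 = 56.47 mrem/h.
Stay time = 9.89 mrem ÷ 56.47 mrem/h = 0.1751 h.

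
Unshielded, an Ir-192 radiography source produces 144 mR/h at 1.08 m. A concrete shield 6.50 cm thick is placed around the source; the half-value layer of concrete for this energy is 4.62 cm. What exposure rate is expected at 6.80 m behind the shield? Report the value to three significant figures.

1.37 mR/h

Distance alone: 144 × (1.08/6.80)² = 144 × 0.02522 = 3.632 mR/h.
Shield: 6.50/4.62 = 1.407 half-value layers → attenuation 2^(−1.407) = 0.3771.
Combined: 3.632 × 0.3771 = 1.370 mR/h.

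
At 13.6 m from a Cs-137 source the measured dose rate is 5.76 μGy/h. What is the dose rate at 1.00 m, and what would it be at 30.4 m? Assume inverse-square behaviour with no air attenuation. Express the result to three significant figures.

Applying the 1/r² law,
At 1.00 m: (13.6/1.00)² = 185.0, so 5.76 × 185.0 = 1066 μGy/h
At 30.4 m: 1066 × (1.00/30.4)² = 1066 × 0.001082 = 1.153 μGy/h.

1070 μGy/h; 1.15 μGy/h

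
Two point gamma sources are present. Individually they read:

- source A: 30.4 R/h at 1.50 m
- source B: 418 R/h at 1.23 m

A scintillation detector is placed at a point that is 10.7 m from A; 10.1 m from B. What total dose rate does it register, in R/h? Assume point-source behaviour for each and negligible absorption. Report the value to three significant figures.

6.80 R/h

By superposition, sum each source's inverse-square contribution:
A: 30.4 × (1.50/10.7)² = 0.5974 R/h
B: 418 × (1.23/10.1)² = 6.199 R/h
Total = 0.5974 + 6.199 = 6.796 R/h.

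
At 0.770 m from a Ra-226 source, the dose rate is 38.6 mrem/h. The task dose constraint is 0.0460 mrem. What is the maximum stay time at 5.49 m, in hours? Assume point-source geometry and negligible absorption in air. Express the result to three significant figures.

By the inverse-square law, rate at 5.49 m:
38.6 × (0.770/5.49)² = 38.6 × 0.01967 = 0.7593 mrem/h.
Stay time = 0.0460 mrem ÷ 0.7593 mrem/h = 0.06058 h.

0.0606 h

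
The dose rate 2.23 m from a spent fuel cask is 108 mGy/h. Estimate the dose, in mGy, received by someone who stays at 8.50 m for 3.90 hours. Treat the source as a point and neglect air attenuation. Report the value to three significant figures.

Using I₁d₁² = I₂d₂², rate at 8.50 m:
(2.23/8.50)² = 0.06883, so 108 × 0.06883 = 7.434 mGy/h.
Dose = rate × time = 7.434 mGy/h × 3.900 h = 28.99 mGy.

29.0 mGy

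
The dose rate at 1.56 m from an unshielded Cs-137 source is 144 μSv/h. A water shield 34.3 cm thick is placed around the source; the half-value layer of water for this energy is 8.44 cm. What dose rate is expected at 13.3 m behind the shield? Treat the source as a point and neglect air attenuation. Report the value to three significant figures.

Distance alone: (1.56/13.3)² = 0.01376, so 144 × 0.01376 = 1.981 μSv/h.
Shield: 34.3/8.44 = 4.064 half-value layers → attenuation 2^(−4.064) = 0.05979.
Combined: 1.981 × 0.05979 = 0.1184 μSv/h.

0.118 μSv/h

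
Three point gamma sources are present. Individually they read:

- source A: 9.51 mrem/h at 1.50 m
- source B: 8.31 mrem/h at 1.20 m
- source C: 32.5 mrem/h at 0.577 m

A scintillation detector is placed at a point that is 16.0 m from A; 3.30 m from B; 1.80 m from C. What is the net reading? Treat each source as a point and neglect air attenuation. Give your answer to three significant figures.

By superposition, sum each source's inverse-square contribution:
A: 9.51 × (1.50/16.0)² = 0.08358 mrem/h
B: 8.31 × (1.20/3.30)² = 1.099 mrem/h
C: 32.5 × (0.577/1.80)² = 3.340 mrem/h
Total = 0.08358 + 1.099 + 3.340 = 4.523 mrem/h.

4.52 mrem/h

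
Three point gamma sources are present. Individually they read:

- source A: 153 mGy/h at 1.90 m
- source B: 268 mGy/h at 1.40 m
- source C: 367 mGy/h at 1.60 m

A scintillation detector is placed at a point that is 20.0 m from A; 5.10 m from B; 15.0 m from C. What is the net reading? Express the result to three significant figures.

25.8 mGy/h

Each source contributes Iᵢ·(dᵢ/rᵢ)²; contributions add.
A: 153 × (1.90/20.0)² = 1.381 mGy/h
B: 268 × (1.40/5.10)² = 20.20 mGy/h
C: 367 × (1.60/15.0)² = 4.176 mGy/h
Total = 1.381 + 20.20 + 4.176 = 25.76 mGy/h.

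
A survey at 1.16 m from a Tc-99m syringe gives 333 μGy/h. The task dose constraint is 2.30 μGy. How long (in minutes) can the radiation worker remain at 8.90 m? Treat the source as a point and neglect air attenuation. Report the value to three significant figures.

By the inverse-square law, rate at 8.90 m:
333 × (1.16/8.90)² = 333 × 0.01699 = 5.658 μGy/h.
Stay time = 2.30 μGy ÷ 5.658 μGy/h = 0.4065 h = 24.39 min.

24.4 min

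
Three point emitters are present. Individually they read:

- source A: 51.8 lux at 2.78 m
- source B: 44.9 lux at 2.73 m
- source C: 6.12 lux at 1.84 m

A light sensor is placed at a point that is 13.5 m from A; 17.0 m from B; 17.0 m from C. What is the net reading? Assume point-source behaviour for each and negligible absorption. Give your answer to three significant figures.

By superposition, sum each source's inverse-square contribution:
A: 51.8 × (2.78/13.5)² = 2.197 lux
B: 44.9 × (2.73/17.0)² = 1.158 lux
C: 6.12 × (1.84/17.0)² = 0.07170 lux
Total = 2.197 + 1.158 + 0.07170 = 3.427 lux.

3.43 lux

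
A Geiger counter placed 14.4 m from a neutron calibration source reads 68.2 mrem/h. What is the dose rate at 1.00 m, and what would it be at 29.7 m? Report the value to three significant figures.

By the inverse-square law,
At 1.00 m: 68.2 × (14.4/1.00)² = 68.2 × 207.4 = 14140 mrem/h
At 29.7 m: 14140 × (1.00/29.7)² = 14140 × 0.001134 = 16.03 mrem/h.

14100 mrem/h; 16.0 mrem/h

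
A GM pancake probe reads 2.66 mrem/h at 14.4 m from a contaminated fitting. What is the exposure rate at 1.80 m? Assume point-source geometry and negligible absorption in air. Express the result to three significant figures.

Since intensity falls as 1/r², the rate at 1.80 m is
2.66 × (14.4/1.80)² = 2.66 × 64.00 = 170.2 mrem/h.

170 mrem/h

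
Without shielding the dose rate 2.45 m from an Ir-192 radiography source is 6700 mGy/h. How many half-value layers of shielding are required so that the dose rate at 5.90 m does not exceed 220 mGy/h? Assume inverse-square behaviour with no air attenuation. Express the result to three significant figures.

At 5.90 m, distance alone gives (2.45/5.90)² = 0.1724, so 6700 × 0.1724 = 1155 mGy/h.
Further attenuation needed: 1155/220 = 5.250.
n = log₂(5.250) = 2.392 half-value layers.

2.39 half-value layers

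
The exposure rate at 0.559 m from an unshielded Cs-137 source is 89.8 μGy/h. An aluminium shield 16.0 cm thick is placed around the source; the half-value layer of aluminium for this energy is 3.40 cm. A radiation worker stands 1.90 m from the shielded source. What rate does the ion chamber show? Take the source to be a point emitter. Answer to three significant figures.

0.298 μGy/h

Distance alone: 89.8 × (0.559/1.90)² = 89.8 × 0.08656 = 7.773 μGy/h.
Shield: 16.0/3.40 = 4.706 half-value layers → attenuation 2^(−4.706) = 0.03831.
Combined: 7.773 × 0.03831 = 0.2978 μGy/h.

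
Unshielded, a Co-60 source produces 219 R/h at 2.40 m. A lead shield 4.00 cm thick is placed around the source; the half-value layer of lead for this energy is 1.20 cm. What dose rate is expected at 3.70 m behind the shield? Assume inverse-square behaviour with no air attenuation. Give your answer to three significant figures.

Distance alone: 219 × (2.40/3.70)² = 219 × 0.4207 = 92.13 R/h.
Shield: 4.00/1.20 = 3.333 half-value layers → attenuation 2^(−3.333) = 0.09924.
Combined: 92.13 × 0.09924 = 9.143 R/h.

9.14 R/h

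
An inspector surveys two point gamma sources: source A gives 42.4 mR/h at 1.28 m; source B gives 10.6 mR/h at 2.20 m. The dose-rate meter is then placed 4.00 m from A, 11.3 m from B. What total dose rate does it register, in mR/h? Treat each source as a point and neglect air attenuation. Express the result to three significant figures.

4.74 mR/h

By superposition, sum each source's inverse-square contribution:
A: 42.4 × (1.28/4.00)² = 4.342 mR/h
B: 10.6 × (2.20/11.3)² = 0.4018 mR/h
Total = 4.342 + 0.4018 = 4.744 mR/h.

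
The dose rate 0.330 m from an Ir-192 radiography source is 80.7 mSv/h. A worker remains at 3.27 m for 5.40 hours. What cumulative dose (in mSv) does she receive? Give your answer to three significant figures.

Since intensity falls as 1/r², rate at 3.27 m:
80.7 × (0.330/3.27)² = 80.7 × 0.01018 = 0.8215 mSv/h.
Dose = rate × time = 0.8215 mSv/h × 5.400 h = 4.436 mSv.

4.44 mSv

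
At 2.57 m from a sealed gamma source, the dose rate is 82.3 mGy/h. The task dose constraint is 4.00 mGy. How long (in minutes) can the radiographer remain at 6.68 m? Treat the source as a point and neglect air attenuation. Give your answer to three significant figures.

19.7 min

Since intensity falls as 1/r², rate at 6.68 m:
(2.57/6.68)² = 0.1480, so 82.3 × 0.1480 = 12.18 mGy/h.
Stay time = 4.00 mGy ÷ 12.18 mGy/h = 0.3284 h = 19.70 min.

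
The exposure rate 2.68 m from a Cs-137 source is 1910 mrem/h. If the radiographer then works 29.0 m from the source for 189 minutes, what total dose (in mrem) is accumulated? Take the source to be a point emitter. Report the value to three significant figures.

Using I₁d₁² = I₂d₂², rate at 29.0 m:
(2.68/29.0)² = 0.008540, so 1910 × 0.008540 = 16.31 mrem/h.
Dose = rate × time = 16.31 mrem/h × 3.150 h = 51.38 mrem.

51.4 mrem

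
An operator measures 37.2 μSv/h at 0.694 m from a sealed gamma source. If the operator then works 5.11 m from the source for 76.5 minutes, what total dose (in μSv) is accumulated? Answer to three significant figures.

0.875 μSv

By the inverse-square law, rate at 5.11 m:
37.2 × (0.694/5.11)² = 37.2 × 0.01844 = 0.6860 μSv/h.
Dose = rate × time = 0.6860 μSv/h × 1.275 h = 0.8747 μSv.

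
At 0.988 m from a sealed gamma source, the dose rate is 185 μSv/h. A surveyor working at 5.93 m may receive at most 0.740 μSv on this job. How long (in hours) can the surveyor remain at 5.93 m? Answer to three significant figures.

Using I₁d₁² = I₂d₂², rate at 5.93 m:
185 × (0.988/5.93)² = 185 × 0.02776 = 5.136 μSv/h.
Stay time = 0.740 μSv ÷ 5.136 μSv/h = 0.1441 h.

0.144 h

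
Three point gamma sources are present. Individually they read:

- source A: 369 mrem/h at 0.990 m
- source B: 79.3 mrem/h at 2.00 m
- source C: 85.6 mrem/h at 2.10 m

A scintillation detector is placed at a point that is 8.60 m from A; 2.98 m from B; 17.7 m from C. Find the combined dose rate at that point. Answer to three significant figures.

By superposition, sum each source's inverse-square contribution:
A: 369 × (0.990/8.60)² = 4.890 mrem/h
B: 79.3 × (2.00/2.98)² = 35.72 mrem/h
C: 85.6 × (2.10/17.7)² = 1.205 mrem/h
Total = 4.890 + 35.72 + 1.205 = 41.81 mrem/h.

41.8 mrem/h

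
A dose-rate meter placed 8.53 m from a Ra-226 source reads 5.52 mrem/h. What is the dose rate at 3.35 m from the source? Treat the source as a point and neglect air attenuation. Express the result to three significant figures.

35.8 mrem/h

Since intensity falls as 1/r², scaling from 8.53 m to 3.35 m:
(8.53/3.35)² = 6.483, so 5.52 × 6.483 = 35.79 mrem/h.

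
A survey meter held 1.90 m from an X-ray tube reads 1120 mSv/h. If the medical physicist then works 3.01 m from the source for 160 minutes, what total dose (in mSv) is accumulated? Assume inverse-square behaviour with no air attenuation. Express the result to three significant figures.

1190 mSv

Intensity scales as (d₁/d₂)², so rate at 3.01 m:
1120 × (1.90/3.01)² = 1120 × 0.3985 = 446.3 mSv/h.
Dose = rate × time = 446.3 mSv/h × 2.667 h = 1190 mSv.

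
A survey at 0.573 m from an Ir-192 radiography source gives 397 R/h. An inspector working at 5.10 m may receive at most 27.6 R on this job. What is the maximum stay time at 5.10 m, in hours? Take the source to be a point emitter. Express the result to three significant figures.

Using I₁d₁² = I₂d₂², rate at 5.10 m:
(0.573/5.10)² = 0.01262, so 397 × 0.01262 = 5.010 R/h.
Stay time = 27.6 R ÷ 5.010 R/h = 5.509 h.

5.51 h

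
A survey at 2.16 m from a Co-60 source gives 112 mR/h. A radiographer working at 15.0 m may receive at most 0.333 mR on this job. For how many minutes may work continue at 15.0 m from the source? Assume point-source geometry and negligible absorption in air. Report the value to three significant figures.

Using I₁d₁² = I₂d₂², rate at 15.0 m:
(2.16/15.0)² = 0.02074, so 112 × 0.02074 = 2.323 mR/h.
Stay time = 0.333 mR ÷ 2.323 mR/h = 0.1433 h = 8.598 min.

8.60 min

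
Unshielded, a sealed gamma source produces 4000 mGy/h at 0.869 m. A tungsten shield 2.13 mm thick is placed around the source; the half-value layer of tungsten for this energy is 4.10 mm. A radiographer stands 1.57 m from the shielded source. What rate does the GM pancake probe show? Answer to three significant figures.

Distance alone: (0.869/1.57)² = 0.3064, so 4000 × 0.3064 = 1226 mGy/h.
Shield: 2.13/4.10 = 0.5195 half-value layers → attenuation 2^(−0.5195) = 0.6976.
Combined: 1226 × 0.6976 = 855.3 mGy/h.

855 mGy/h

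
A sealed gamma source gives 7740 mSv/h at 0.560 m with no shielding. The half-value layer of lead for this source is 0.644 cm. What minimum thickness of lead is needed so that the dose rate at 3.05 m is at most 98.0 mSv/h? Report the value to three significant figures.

0.910 cm

At 3.05 m, distance alone gives 7740 × (0.560/3.05)² = 7740 × 0.03371 = 260.9 mSv/h.
Further attenuation needed: 260.9/98.0 = 2.662.
n = log₂(2.662) = 1.413 half-value layers.
Thickness = 1.413 × 0.644 cm = 0.9100 cm.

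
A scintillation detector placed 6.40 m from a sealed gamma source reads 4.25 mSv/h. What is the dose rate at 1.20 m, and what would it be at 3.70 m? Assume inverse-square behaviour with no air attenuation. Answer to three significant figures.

121 mSv/h; 12.7 mSv/h

By the inverse-square law,
At 1.20 m: (6.40/1.20)² = 28.44, so 4.25 × 28.44 = 120.9 mSv/h
At 3.70 m: (1.20/3.70)² = 0.1052, so 120.9 × 0.1052 = 12.72 mSv/h.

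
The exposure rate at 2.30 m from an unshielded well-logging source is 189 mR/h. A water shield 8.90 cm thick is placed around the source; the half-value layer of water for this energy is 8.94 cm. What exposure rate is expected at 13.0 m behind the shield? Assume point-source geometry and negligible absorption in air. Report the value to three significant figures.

Distance alone: (2.30/13.0)² = 0.03130, so 189 × 0.03130 = 5.916 mR/h.
Shield: 8.90/8.94 = 0.9955 half-value layers → attenuation 2^(−0.9955) = 0.5016.
Combined: 5.916 × 0.5016 = 2.967 mR/h.

2.97 mR/h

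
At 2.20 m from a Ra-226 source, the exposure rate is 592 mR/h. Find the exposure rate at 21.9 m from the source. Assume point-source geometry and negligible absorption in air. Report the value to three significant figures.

5.97 mR/h

Using I₁d₁² = I₂d₂², the rate at 21.9 m is
(2.20/21.9)² = 0.01009, so 592 × 0.01009 = 5.973 mR/h.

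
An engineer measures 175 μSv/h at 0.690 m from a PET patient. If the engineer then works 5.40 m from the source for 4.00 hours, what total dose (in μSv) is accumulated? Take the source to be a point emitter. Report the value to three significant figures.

Applying the 1/r² law, rate at 5.40 m:
175 × (0.690/5.40)² = 175 × 0.01633 = 2.858 μSv/h.
Dose = rate × time = 2.858 μSv/h × 4.000 h = 11.43 μSv.

11.4 μSv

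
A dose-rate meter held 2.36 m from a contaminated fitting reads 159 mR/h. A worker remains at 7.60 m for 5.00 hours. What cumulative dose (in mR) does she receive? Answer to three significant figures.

76.7 mR

By the inverse-square law, rate at 7.60 m:
(2.36/7.60)² = 0.09643, so 159 × 0.09643 = 15.33 mR/h.
Dose = rate × time = 15.33 mR/h × 5.000 h = 76.65 mR.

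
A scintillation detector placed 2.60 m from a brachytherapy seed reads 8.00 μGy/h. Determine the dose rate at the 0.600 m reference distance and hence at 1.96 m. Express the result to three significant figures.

By the inverse-square law,
At 0.600 m: 8.00 × (2.60/0.600)² = 8.00 × 18.78 = 150.2 μGy/h
At 1.96 m: 150.2 × (0.600/1.96)² = 150.2 × 0.09371 = 14.08 μGy/h.

150 μGy/h; 14.1 μGy/h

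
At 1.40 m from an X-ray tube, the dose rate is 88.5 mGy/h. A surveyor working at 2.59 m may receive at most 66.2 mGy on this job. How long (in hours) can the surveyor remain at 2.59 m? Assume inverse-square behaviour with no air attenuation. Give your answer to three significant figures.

2.56 h

By the inverse-square law, rate at 2.59 m:
88.5 × (1.40/2.59)² = 88.5 × 0.2922 = 25.86 mGy/h.
Stay time = 66.2 mGy ÷ 25.86 mGy/h = 2.560 h.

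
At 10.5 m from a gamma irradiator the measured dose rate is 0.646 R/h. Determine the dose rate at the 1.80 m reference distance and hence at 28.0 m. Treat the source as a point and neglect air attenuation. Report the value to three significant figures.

By the inverse-square law,
At 1.80 m: (10.5/1.80)² = 34.03, so 0.646 × 34.03 = 21.98 R/h
At 28.0 m: (1.80/28.0)² = 0.004133, so 21.98 × 0.004133 = 0.09084 R/h.

22.0 R/h; 0.0908 R/h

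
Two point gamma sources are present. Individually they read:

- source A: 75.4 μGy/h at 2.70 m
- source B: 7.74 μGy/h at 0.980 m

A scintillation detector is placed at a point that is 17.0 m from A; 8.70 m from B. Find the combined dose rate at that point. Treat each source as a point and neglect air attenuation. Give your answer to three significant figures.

2.00 μGy/h

By superposition, sum each source's inverse-square contribution:
A: 75.4 × (2.70/17.0)² = 1.902 μGy/h
B: 7.74 × (0.980/8.70)² = 0.09821 μGy/h
Total = 1.902 + 0.09821 = 2.000 μGy/h.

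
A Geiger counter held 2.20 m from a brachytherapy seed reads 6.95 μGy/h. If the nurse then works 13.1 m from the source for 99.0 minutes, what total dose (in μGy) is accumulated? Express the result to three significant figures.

By the inverse-square law, rate at 13.1 m:
6.95 × (2.20/13.1)² = 6.95 × 0.02820 = 0.1960 μGy/h.
Dose = rate × time = 0.1960 μGy/h × 1.650 h = 0.3234 μGy.

0.323 μGy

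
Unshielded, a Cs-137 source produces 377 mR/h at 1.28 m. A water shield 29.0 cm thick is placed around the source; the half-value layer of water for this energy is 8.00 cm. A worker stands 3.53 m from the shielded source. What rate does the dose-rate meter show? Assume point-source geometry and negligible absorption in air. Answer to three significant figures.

Distance alone: (1.28/3.53)² = 0.1315, so 377 × 0.1315 = 49.58 mR/h.
Shield: 29.0/8.00 = 3.625 half-value layers → attenuation 2^(−3.625) = 0.08105.
Combined: 49.58 × 0.08105 = 4.018 mR/h.

4.02 mR/h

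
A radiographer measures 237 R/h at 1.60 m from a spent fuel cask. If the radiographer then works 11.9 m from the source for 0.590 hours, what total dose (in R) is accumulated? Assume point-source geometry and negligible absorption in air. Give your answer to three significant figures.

Applying the 1/r² law, rate at 11.9 m:
237 × (1.60/11.9)² = 237 × 0.01808 = 4.285 R/h.
Dose = rate × time = 4.285 R/h × 0.5900 h = 2.528 R.

2.53 R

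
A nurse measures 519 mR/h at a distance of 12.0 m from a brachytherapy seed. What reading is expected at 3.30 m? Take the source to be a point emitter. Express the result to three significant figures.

6860 mR/h

By the inverse-square law, the rate at 3.30 m is
519 × (12.0/3.30)² = 519 × 13.22 = 6861 mR/h.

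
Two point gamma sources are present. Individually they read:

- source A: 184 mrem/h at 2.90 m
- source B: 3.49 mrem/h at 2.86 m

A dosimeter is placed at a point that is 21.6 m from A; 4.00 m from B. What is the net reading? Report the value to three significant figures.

5.10 mrem/h

Each source contributes Iᵢ·(dᵢ/rᵢ)²; contributions add.
A: 184 × (2.90/21.6)² = 3.317 mrem/h
B: 3.49 × (2.86/4.00)² = 1.784 mrem/h
Total = 3.317 + 1.784 = 5.101 mrem/h.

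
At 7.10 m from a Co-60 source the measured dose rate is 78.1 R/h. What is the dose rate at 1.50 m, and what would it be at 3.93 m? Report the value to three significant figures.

Intensity scales as (d₁/d₂)², so
At 1.50 m: (7.10/1.50)² = 22.40, so 78.1 × 22.40 = 1749 R/h
At 3.93 m: (1.50/3.93)² = 0.1457, so 1749 × 0.1457 = 254.8 R/h.

1750 R/h; 255 R/h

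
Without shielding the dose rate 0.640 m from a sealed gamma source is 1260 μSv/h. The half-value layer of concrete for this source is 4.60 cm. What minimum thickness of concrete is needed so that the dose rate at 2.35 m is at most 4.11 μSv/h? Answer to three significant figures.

20.7 cm

At 2.35 m, distance alone gives 1260 × (0.640/2.35)² = 1260 × 0.07417 = 93.45 μSv/h.
Further attenuation needed: 93.45/4.11 = 22.74.
n = log₂(22.74) = 4.507 half-value layers.
Thickness = 4.507 × 4.60 cm = 20.73 cm.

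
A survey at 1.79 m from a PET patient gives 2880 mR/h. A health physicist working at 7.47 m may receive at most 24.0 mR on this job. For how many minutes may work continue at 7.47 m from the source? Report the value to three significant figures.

8.71 min

By the inverse-square law, rate at 7.47 m:
(1.79/7.47)² = 0.05742, so 2880 × 0.05742 = 165.4 mR/h.
Stay time = 24.0 mR ÷ 165.4 mR/h = 0.1451 h = 8.706 min.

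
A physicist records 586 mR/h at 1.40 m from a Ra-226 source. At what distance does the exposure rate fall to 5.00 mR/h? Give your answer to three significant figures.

Applying the 1/r² law, d₂ = d₁·√(I₁/I₂).
I₁/I₂ = 586/5.00 = 117.2, so d₂ = 1.40 × √117.2 = 15.16 m.

15.2 m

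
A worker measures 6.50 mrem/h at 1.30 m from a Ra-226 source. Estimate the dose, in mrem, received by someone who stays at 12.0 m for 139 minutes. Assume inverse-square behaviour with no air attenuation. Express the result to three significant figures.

Since intensity falls as 1/r², rate at 12.0 m:
(1.30/12.0)² = 0.01174, so 6.50 × 0.01174 = 0.07631 mrem/h.
Dose = rate × time = 0.07631 mrem/h × 2.317 h = 0.1768 mrem.

0.177 mrem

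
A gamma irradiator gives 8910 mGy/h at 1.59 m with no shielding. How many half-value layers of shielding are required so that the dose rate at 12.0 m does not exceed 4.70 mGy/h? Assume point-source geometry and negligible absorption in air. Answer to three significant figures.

At 12.0 m, distance alone gives (1.59/12.0)² = 0.01756, so 8910 × 0.01756 = 156.5 mGy/h.
Further attenuation needed: 156.5/4.70 = 33.30.
n = log₂(33.30) = 5.057 half-value layers.

5.06 half-value layers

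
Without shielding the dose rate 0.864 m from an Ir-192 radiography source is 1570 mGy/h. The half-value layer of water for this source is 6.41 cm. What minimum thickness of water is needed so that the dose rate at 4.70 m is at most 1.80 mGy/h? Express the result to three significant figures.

At 4.70 m, distance alone gives (0.864/4.70)² = 0.03379, so 1570 × 0.03379 = 53.05 mGy/h.
Further attenuation needed: 53.05/1.80 = 29.47.
n = log₂(29.47) = 4.881 half-value layers.
Thickness = 4.881 × 6.41 cm = 31.29 cm.

31.3 cm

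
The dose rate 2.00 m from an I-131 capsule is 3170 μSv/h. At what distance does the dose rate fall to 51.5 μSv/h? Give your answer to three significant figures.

By the inverse-square law, d₂ = d₁·√(I₁/I₂).
I₁/I₂ = 3170/51.5 = 61.55, so d₂ = 2.00 × √61.55 = 15.69 m.

15.7 m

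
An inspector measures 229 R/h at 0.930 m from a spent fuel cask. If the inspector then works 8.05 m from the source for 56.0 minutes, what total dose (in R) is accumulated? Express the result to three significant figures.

2.85 R

Since intensity falls as 1/r², rate at 8.05 m:
229 × (0.930/8.05)² = 229 × 0.01335 = 3.057 R/h.
Dose = rate × time = 3.057 R/h × 0.9333 h = 2.853 R.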